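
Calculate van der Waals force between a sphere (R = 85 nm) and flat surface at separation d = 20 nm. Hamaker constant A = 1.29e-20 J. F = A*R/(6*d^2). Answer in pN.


Convert to SI: R = 85 nm = 8.5e-08 m, d = 20 nm = 2e-08 m
F = A * R / (6 * d^2)
F = 1.29e-20 * 8.5e-08 / (6 * (2e-08)^2)
F = 4.56875e-13 N = 0.457 pN

0.457


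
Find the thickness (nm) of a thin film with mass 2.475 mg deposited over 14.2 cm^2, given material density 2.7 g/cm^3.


Convert: m = 2.475 mg = 2.4750e-06 kg, A = 14.2 cm^2 = 1.4200e-03 m^2, rho = 2.7 g/cm^3 = 2700 kg/m^3
t = m / (A * rho)
t = 2.4750e-06 / (1.4200e-03 * 2700)
t = 6.4554e-07 m = 645.5 nm

645.5


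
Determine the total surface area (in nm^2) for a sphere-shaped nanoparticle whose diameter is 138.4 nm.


Radius r = 138.4/2 = 69.2 nm
Surface area SA = 4 * pi * r^2
SA = 4 * pi * (69.2)^2
SA = 60175.82 nm^2

60175.82


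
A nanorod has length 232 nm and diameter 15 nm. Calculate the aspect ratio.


Aspect ratio AR = length / diameter
AR = 232 / 15
AR = 15.47

15.47


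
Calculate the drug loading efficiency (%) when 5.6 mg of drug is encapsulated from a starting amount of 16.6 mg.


Drug loading efficiency = (drug loaded / drug initial) * 100
DLE = 5.6 / 16.6 * 100
DLE = 0.3373 * 100
DLE = 33.73%

33.73


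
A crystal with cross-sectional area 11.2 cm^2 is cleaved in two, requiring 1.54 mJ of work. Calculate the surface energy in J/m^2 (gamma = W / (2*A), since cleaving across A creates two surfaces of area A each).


Convert: A = 11.2 cm^2 = 0.00112 m^2, W = 1.54 mJ = 0.00154 J
Cleaving exposes two faces of area A, so total new surface = 2*A and gamma = W / (2*A)
gamma = 0.00154 / (2 * 0.00112)
gamma = 0.688 J/m^2

0.688


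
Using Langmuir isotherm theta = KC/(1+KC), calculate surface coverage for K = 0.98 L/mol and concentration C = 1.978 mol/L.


Langmuir isotherm: theta = K*C / (1 + K*C)
K*C = 0.98 * 1.978 = 1.93844
theta = 1.93844 / (1 + 1.93844) = 1.93844 / 2.93844
theta = 0.6597

0.6597


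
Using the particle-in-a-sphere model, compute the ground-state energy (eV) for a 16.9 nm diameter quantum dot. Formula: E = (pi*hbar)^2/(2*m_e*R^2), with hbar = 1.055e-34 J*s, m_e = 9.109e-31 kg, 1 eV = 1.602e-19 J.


Radius R = 16.9/2 = 8.45 nm = 8.45e-09 m
E = (pi * 1.055e-34)^2 / (2 * 9.109e-31 * (8.45e-09)^2)
E(J) = 8.44482e-22
E = E(J) / 1.602e-19 = 0.0053 eV

0.0053


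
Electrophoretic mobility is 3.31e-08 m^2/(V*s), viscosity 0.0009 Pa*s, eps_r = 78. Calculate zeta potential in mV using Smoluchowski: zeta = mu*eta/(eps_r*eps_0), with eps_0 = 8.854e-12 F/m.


Smoluchowski equation: zeta = mu * eta / (eps_r * eps_0)
zeta = 3.31e-08 * 0.0009 / (78 * 8.854e-12)
zeta = 0.043136 V = 43.14 mV

43.14


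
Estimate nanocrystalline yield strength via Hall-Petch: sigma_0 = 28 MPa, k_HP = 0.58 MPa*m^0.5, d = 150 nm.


d = 150 nm = 1.5e-07 m
sqrt(d) = 0.0003872983
Hall-Petch contribution = k / sqrt(d) = 0.58 / 0.0003872983 = 1497.6 MPa
sigma = sigma_0 + k/sqrt(d) = 28 + 1497.6 = 1525.6 MPa

1525.6


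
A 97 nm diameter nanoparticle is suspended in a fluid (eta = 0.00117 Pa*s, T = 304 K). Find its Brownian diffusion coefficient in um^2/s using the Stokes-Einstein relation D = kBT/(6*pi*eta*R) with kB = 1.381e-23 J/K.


Radius R = 97/2 = 48.5 nm = 4.85e-08 m
D = kB*T / (6*pi*eta*R)
D = 1.381e-23 * 304 / (6 * pi * 0.00117 * 4.85e-08)
D = 3.92499e-12 m^2/s = 3.925 um^2/s

3.925


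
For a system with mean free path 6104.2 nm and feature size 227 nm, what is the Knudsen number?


Knudsen number Kn = lambda / L
Kn = 6104.2 / 227
Kn = 26.8907

26.8907


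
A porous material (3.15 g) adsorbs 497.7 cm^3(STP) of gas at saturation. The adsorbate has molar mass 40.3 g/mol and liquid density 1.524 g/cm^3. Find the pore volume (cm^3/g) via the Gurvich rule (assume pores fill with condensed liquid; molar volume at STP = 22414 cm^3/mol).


Moles adsorbed n = V_ads / 22414 = 497.7 / 22414 = 2.220487e-02 mol
Liquid volume V_liq = n * M / rho_liq = 2.220487e-02 * 40.3 / 1.524 = 0.58718 cm^3
Specific pore volume V_pore = V_liq / m_sample = 0.58718 / 3.15
V_pore = 0.1864 cm^3/g

0.1864


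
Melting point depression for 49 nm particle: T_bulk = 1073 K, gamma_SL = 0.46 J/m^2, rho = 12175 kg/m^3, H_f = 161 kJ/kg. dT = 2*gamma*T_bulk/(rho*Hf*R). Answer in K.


Radius R = 49/2 = 24.5 nm = 2.45e-08 m
Convert H_f = 161 kJ/kg = 161000 J/kg
dT = 2 * gamma_SL * T_bulk / (rho * H_f * R)
dT = 2 * 0.46 * 1073 / (12175 * 161000 * 2.45e-08)
dT = 20.6 K

20.6


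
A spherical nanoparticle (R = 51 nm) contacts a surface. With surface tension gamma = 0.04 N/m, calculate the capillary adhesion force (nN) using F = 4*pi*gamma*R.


Convert radius: R = 51 nm = 5.1e-08 m
F = 4 * pi * gamma * R
F = 4 * pi * 0.04 * 5.1e-08
F = 2.56354e-08 N = 25.6354 nN

25.6354


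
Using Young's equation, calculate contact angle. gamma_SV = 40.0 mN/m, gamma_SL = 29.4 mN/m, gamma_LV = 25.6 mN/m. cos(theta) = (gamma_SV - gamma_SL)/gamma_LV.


cos(theta) = (gamma_SV - gamma_SL) / gamma_LV
cos(theta) = (40.0 - 29.4) / 25.6
cos(theta) = 0.414063
theta = arccos(0.414063) = 65.54 degrees

65.54


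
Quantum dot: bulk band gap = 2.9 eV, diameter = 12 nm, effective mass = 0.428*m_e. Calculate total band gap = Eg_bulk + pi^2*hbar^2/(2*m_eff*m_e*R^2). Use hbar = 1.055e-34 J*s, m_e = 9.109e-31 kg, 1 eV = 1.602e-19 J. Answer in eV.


Radius R = 12/2 nm = 6e-09 m
Confinement energy dE = pi^2 * hbar^2 / (2 * m_eff * m_e * R^2)
dE = pi^2 * (1.055e-34)^2 / (2 * 0.428 * 9.109e-31 * (6e-09)^2) J, divided by 1.602e-19 J/eV
dE = 0.0244 eV
Total band gap = E_g(bulk) + dE = 2.9 + 0.0244 = 2.9244 eV

2.9244


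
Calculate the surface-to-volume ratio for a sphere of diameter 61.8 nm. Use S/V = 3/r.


Radius r = 61.8/2 = 30.9 nm
S/V = 3 / r = 3 / 30.9
S/V = 0.0971 nm^-1

0.0971


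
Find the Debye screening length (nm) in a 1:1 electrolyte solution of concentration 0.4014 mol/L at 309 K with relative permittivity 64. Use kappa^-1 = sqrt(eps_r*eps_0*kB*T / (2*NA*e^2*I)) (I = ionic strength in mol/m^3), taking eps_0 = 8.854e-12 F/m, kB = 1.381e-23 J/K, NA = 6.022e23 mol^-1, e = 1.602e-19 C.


Ionic strength I = 0.4014 * 1^2 * 1000 = 401.4 mol/m^3
kappa^-1 = sqrt(64 * 8.854e-12 * 1.381e-23 * 309 / (2 * 6.022e23 * (1.602e-19)^2 * 401.4))
kappa^-1 = 0.441 nm

0.441


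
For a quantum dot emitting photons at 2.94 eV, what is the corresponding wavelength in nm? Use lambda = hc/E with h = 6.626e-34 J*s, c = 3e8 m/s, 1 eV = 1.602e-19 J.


Convert energy: E = 2.94 eV = 2.94 * 1.602e-19 = 4.70988e-19 J
lambda = h*c / E = 6.626e-34 * 3e8 / 4.70988e-19
lambda = 4.22049e-07 m = 422.0 nm

422.0


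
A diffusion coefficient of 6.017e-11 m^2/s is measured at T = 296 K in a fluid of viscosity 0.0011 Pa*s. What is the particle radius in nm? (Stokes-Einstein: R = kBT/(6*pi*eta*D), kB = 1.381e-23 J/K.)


Stokes-Einstein: R = kB*T / (6*pi*eta*D)
R = 1.381e-23 * 296 / (6 * pi * 0.0011 * 6.017e-11)
R = 3.27651e-09 m = 3.28 nm

3.28


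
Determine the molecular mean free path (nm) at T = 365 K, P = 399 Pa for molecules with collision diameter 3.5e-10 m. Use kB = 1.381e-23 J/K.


Mean free path: lambda = kB*T / (sqrt(2) * pi * d^2 * P)
lambda = 1.381e-23 * 365 / (sqrt(2) * pi * (3.5e-10)^2 * 399)
lambda = 2.3212e-05 m
lambda = 23212.01 nm

23212.01


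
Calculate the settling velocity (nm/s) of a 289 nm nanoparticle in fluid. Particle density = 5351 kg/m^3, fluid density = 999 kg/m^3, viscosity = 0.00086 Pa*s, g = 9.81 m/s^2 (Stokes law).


Radius R = 289/2 nm = 1.445e-07 m
Density difference = 5351 - 999 = 4352 kg/m^3
v = 2 * R^2 * (rho_p - rho_f) * g / (9 * eta)
v = 2 * (1.445e-07)^2 * 4352 * 9.81 / (9 * 0.00086)
v = 2.30347e-07 m/s = 230.347 nm/s

230.347


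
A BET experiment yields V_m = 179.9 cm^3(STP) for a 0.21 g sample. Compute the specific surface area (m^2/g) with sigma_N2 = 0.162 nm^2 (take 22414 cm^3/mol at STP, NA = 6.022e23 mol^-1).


Number of moles in monolayer = V_m / 22414 = 179.9 / 22414 = 0.00802623
Number of molecules = moles * NA = 0.00802623 * 6.022e23
SA = molecules * sigma / mass
SA = (179.9 / 22414) * 6.022e23 * 0.162e-18 / 0.21
SA = 3728.6 m^2/g

3728.6


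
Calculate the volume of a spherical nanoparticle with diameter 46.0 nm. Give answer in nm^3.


Radius r = 46.0/2 = 23 nm
Volume V = (4/3) * pi * r^3
V = (4/3) * pi * (23)^3
V = 50965.01 nm^3

50965.01


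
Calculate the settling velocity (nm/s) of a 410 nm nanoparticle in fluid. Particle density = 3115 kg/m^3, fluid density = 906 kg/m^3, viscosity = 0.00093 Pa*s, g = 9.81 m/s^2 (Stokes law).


Radius R = 410/2 nm = 2.05e-07 m
Density difference = 3115 - 906 = 2209 kg/m^3
v = 2 * R^2 * (rho_p - rho_f) * g / (9 * eta)
v = 2 * (2.05e-07)^2 * 2209 * 9.81 / (9 * 0.00093)
v = 2.17609e-07 m/s = 217.6091 nm/s

217.6091


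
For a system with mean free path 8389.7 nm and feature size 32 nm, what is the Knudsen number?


Knudsen number Kn = lambda / L
Kn = 8389.7 / 32
Kn = 262.1781

262.1781


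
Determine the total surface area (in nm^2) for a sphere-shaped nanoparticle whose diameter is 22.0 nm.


Radius r = 22.0/2 = 11 nm
Surface area SA = 4 * pi * r^2
SA = 4 * pi * (11)^2
SA = 1520.53 nm^2

1520.53


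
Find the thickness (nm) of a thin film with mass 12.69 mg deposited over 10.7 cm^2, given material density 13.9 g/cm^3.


Convert: m = 12.69 mg = 1.2690e-05 kg, A = 10.7 cm^2 = 1.0700e-03 m^2, rho = 13.9 g/cm^3 = 13900 kg/m^3
t = m / (A * rho)
t = 1.2690e-05 / (1.0700e-03 * 13900)
t = 8.5322e-07 m = 853.2 nm

853.2


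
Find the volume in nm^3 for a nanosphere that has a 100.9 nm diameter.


Radius r = 100.9/2 = 50.45 nm
Volume V = (4/3) * pi * r^3
V = (4/3) * pi * (50.45)^3
V = 537863.56 nm^3

537863.56


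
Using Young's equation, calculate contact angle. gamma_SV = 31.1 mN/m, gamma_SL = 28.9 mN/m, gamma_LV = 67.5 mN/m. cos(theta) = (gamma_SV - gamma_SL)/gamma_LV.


cos(theta) = (gamma_SV - gamma_SL) / gamma_LV
cos(theta) = (31.1 - 28.9) / 67.5
cos(theta) = 0.032593
theta = arccos(0.032593) = 88.13 degrees

88.13


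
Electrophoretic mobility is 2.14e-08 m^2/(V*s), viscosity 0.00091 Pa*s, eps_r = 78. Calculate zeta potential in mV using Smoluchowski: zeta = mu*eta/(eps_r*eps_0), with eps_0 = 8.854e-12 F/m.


Smoluchowski equation: zeta = mu * eta / (eps_r * eps_0)
zeta = 2.14e-08 * 0.00091 / (78 * 8.854e-12)
zeta = 0.028198 V = 28.2 mV

28.2


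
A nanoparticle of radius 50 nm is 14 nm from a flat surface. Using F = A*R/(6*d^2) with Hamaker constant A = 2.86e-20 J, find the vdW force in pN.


Convert to SI: R = 50 nm = 5e-08 m, d = 14 nm = 1.4e-08 m
F = A * R / (6 * d^2)
F = 2.86e-20 * 5e-08 / (6 * (1.4e-08)^2)
F = 1.21599e-12 N = 1.216 pN

1.216


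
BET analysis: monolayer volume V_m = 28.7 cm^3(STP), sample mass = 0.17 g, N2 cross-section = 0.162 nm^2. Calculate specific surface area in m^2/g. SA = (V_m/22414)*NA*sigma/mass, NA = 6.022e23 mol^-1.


Number of moles in monolayer = V_m / 22414 = 28.7 / 22414 = 0.00128045
Number of molecules = moles * NA = 0.00128045 * 6.022e23
SA = molecules * sigma / mass
SA = (28.7 / 22414) * 6.022e23 * 0.162e-18 / 0.17
SA = 734.8 m^2/g

734.8


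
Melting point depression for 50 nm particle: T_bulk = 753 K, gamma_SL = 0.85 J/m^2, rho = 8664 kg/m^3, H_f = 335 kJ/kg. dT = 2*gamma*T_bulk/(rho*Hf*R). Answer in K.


Radius R = 50/2 = 25 nm = 2.5e-08 m
Convert H_f = 335 kJ/kg = 335000 J/kg
dT = 2 * gamma_SL * T_bulk / (rho * H_f * R)
dT = 2 * 0.85 * 753 / (8664 * 335000 * 2.5e-08)
dT = 17.6 K

17.6


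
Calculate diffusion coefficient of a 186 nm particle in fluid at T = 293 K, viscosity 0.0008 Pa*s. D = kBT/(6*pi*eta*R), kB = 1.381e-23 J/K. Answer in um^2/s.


Radius R = 186/2 = 93 nm = 9.3e-08 m
D = kB*T / (6*pi*eta*R)
D = 1.381e-23 * 293 / (6 * pi * 0.0008 * 9.3e-08)
D = 2.88528e-12 m^2/s = 2.885 um^2/s

2.885


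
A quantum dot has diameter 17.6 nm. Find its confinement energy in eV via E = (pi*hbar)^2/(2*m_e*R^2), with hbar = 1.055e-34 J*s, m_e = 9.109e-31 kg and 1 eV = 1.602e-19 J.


Radius R = 17.6/2 = 8.8 nm = 8.8e-09 m
E = (pi * 1.055e-34)^2 / (2 * 9.109e-31 * (8.8e-09)^2)
E(J) = 7.78643e-22
E = E(J) / 1.602e-19 = 0.0049 eV

0.0049


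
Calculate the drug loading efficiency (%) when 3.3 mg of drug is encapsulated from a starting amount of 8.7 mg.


Drug loading efficiency = (drug loaded / drug initial) * 100
DLE = 3.3 / 8.7 * 100
DLE = 0.3793 * 100
DLE = 37.93%

37.93


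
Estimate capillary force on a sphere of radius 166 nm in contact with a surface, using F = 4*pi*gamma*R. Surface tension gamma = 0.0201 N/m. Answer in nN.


Convert radius: R = 166 nm = 1.66e-07 m
F = 4 * pi * gamma * R
F = 4 * pi * 0.0201 * 1.66e-07
F = 4.1929e-08 N = 41.929 nN

41.929


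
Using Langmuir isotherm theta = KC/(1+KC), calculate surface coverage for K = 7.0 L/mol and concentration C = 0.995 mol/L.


Langmuir isotherm: theta = K*C / (1 + K*C)
K*C = 7.0 * 0.995 = 6.965
theta = 6.965 / (1 + 6.965) = 6.965 / 7.965
theta = 0.8745

0.8745


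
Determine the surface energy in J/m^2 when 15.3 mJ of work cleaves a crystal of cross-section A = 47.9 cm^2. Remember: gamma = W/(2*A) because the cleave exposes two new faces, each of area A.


Convert: A = 47.9 cm^2 = 0.00479 m^2, W = 15.3 mJ = 0.0153 J
Cleaving exposes two faces of area A, so total new surface = 2*A and gamma = W / (2*A)
gamma = 0.0153 / (2 * 0.00479)
gamma = 1.597 J/m^2

1.597


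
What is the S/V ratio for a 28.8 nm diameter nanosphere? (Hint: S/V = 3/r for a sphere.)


Radius r = 28.8/2 = 14.4 nm
S/V = 3 / r = 3 / 14.4
S/V = 0.2083 nm^-1

0.2083


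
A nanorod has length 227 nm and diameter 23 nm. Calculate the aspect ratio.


Aspect ratio AR = length / diameter
AR = 227 / 23
AR = 9.87

9.87


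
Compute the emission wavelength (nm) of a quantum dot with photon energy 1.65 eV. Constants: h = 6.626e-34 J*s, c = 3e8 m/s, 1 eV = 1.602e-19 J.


Convert energy: E = 1.65 eV = 1.65 * 1.602e-19 = 2.6433e-19 J
lambda = h*c / E = 6.626e-34 * 3e8 / 2.6433e-19
lambda = 7.52015e-07 m = 752.0 nm

752.0


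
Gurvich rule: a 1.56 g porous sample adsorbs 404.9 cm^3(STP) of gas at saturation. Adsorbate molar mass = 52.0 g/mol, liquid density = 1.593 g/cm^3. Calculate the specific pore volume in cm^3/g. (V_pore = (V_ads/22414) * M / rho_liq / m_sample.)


Moles adsorbed n = V_ads / 22414 = 404.9 / 22414 = 1.806460e-02 mol
Liquid volume V_liq = n * M / rho_liq = 1.806460e-02 * 52.0 / 1.593 = 0.58968 cm^3
Specific pore volume V_pore = V_liq / m_sample = 0.58968 / 1.56
V_pore = 0.378 cm^3/g

0.378


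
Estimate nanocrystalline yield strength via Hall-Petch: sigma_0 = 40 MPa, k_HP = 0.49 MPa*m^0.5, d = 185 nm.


d = 185 nm = 1.85e-07 m
sqrt(d) = 0.0004301163
Hall-Petch contribution = k / sqrt(d) = 0.49 / 0.0004301163 = 1139.2 MPa
sigma = sigma_0 + k/sqrt(d) = 40 + 1139.2 = 1179.2 MPa

1179.2


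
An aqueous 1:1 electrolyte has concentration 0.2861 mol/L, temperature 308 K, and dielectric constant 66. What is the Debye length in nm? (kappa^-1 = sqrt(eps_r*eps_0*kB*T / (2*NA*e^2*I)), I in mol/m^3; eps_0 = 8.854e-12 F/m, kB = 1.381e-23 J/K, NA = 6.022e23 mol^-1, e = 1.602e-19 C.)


Ionic strength I = 0.2861 * 1^2 * 1000 = 286.1 mol/m^3
kappa^-1 = sqrt(66 * 8.854e-12 * 1.381e-23 * 308 / (2 * 6.022e23 * (1.602e-19)^2 * 286.1))
kappa^-1 = 0.53 nm

0.53


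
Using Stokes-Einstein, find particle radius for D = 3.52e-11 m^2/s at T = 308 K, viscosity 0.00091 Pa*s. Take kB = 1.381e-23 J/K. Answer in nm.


Stokes-Einstein: R = kB*T / (6*pi*eta*D)
R = 1.381e-23 * 308 / (6 * pi * 0.00091 * 3.52e-11)
R = 7.04465e-09 m = 7.04 nm

7.04


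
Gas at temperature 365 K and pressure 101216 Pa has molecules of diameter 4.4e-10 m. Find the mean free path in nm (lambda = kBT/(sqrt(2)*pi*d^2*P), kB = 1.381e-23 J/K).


Mean free path: lambda = kB*T / (sqrt(2) * pi * d^2 * P)
lambda = 1.381e-23 * 365 / (sqrt(2) * pi * (4.4e-10)^2 * 101216)
lambda = 5.78985e-08 m
lambda = 57.9 nm

57.9


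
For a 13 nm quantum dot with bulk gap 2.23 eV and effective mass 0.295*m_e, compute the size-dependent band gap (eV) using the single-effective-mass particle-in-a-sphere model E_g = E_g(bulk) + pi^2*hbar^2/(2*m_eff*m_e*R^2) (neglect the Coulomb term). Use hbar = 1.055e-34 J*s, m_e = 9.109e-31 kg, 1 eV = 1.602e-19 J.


Radius R = 13/2 nm = 6.5e-09 m
Confinement energy dE = pi^2 * hbar^2 / (2 * m_eff * m_e * R^2)
dE = pi^2 * (1.055e-34)^2 / (2 * 0.295 * 9.109e-31 * (6.5e-09)^2) J, divided by 1.602e-19 J/eV
dE = 0.0302 eV
Total band gap = E_g(bulk) + dE = 2.23 + 0.0302 = 2.2602 eV

2.2602


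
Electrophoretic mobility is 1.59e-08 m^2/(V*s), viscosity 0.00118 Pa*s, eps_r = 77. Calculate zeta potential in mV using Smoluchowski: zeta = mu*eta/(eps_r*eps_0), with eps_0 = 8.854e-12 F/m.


Smoluchowski equation: zeta = mu * eta / (eps_r * eps_0)
zeta = 1.59e-08 * 0.00118 / (77 * 8.854e-12)
zeta = 0.02752 V = 27.52 mV

27.52


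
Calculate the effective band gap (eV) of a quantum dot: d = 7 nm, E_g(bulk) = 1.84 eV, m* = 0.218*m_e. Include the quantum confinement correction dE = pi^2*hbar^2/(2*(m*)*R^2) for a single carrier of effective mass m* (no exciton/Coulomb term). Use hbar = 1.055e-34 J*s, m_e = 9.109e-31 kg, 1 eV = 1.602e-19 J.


Radius R = 7/2 nm = 3.5e-09 m
Confinement energy dE = pi^2 * hbar^2 / (2 * m_eff * m_e * R^2)
dE = pi^2 * (1.055e-34)^2 / (2 * 0.218 * 9.109e-31 * (3.5e-09)^2) J, divided by 1.602e-19 J/eV
dE = 0.1409 eV
Total band gap = E_g(bulk) + dE = 1.84 + 0.1409 = 1.9809 eV

1.9809


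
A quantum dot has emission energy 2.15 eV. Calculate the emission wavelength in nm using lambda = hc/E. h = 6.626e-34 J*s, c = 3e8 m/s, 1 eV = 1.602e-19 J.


Convert energy: E = 2.15 eV = 2.15 * 1.602e-19 = 3.4443e-19 J
lambda = h*c / E = 6.626e-34 * 3e8 / 3.4443e-19
lambda = 5.77127e-07 m = 577.1 nm

577.1


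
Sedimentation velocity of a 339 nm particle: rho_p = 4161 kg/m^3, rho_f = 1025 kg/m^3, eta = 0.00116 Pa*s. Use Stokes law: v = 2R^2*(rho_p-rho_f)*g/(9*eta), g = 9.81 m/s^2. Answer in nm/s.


Radius R = 339/2 nm = 1.695e-07 m
Density difference = 4161 - 1025 = 3136 kg/m^3
v = 2 * R^2 * (rho_p - rho_f) * g / (9 * eta)
v = 2 * (1.695e-07)^2 * 3136 * 9.81 / (9 * 0.00116)
v = 1.69322e-07 m/s = 169.3222 nm/s

169.3222


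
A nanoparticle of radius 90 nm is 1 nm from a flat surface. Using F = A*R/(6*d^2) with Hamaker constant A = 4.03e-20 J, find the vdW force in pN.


Convert to SI: R = 90 nm = 9e-08 m, d = 1 nm = 1e-09 m
F = A * R / (6 * d^2)
F = 4.03e-20 * 9e-08 / (6 * (1e-09)^2)
F = 6.045e-10 N = 604.5 pN

604.5


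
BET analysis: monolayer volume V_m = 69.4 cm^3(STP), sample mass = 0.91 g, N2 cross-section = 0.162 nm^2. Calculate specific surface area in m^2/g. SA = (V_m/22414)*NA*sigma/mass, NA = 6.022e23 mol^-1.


Number of moles in monolayer = V_m / 22414 = 69.4 / 22414 = 0.00309628
Number of molecules = moles * NA = 0.00309628 * 6.022e23
SA = molecules * sigma / mass
SA = (69.4 / 22414) * 6.022e23 * 0.162e-18 / 0.91
SA = 331.9 m^2/g

331.9


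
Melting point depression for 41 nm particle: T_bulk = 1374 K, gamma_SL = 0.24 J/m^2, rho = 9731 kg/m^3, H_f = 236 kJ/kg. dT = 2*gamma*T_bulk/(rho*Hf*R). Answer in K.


Radius R = 41/2 = 20.5 nm = 2.05e-08 m
Convert H_f = 236 kJ/kg = 236000 J/kg
dT = 2 * gamma_SL * T_bulk / (rho * H_f * R)
dT = 2 * 0.24 * 1374 / (9731 * 236000 * 2.05e-08)
dT = 14.0 K

14.0


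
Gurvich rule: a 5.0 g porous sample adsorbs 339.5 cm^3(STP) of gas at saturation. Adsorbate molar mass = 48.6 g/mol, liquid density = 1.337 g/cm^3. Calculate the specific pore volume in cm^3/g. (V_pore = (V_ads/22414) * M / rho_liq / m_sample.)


Moles adsorbed n = V_ads / 22414 = 339.5 / 22414 = 1.514678e-02 mol
Liquid volume V_liq = n * M / rho_liq = 1.514678e-02 * 48.6 / 1.337 = 0.55059 cm^3
Specific pore volume V_pore = V_liq / m_sample = 0.55059 / 5.0
V_pore = 0.1101 cm^3/g

0.1101


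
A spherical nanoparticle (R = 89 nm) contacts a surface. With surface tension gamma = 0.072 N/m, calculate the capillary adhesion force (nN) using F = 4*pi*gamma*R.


Convert radius: R = 89 nm = 8.9e-08 m
F = 4 * pi * gamma * R
F = 4 * pi * 0.072 * 8.9e-08
F = 8.05253e-08 N = 80.5253 nN

80.5253


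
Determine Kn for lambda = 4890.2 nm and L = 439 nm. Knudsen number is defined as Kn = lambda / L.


Knudsen number Kn = lambda / L
Kn = 4890.2 / 439
Kn = 11.1394

11.1394


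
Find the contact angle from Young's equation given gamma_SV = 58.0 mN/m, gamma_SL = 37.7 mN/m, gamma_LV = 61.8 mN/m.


cos(theta) = (gamma_SV - gamma_SL) / gamma_LV
cos(theta) = (58.0 - 37.7) / 61.8
cos(theta) = 0.328479
theta = arccos(0.328479) = 70.82 degrees

70.82


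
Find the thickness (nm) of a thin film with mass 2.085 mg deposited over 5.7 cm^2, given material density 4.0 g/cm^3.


Convert: m = 2.085 mg = 2.0850e-06 kg, A = 5.7 cm^2 = 5.7000e-04 m^2, rho = 4.0 g/cm^3 = 4000 kg/m^3
t = m / (A * rho)
t = 2.0850e-06 / (5.7000e-04 * 4000)
t = 9.1447e-07 m = 914.5 nm

914.5


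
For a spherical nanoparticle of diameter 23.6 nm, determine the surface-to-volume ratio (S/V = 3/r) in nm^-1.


Radius r = 23.6/2 = 11.8 nm
S/V = 3 / r = 3 / 11.8
S/V = 0.2542 nm^-1

0.2542


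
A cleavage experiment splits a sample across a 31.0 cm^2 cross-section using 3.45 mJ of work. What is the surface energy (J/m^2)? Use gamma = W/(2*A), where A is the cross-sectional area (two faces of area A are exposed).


Convert: A = 31.0 cm^2 = 0.0031 m^2, W = 3.45 mJ = 0.00345 J
Cleaving exposes two faces of area A, so total new surface = 2*A and gamma = W / (2*A)
gamma = 0.00345 / (2 * 0.0031)
gamma = 0.556 J/m^2

0.556


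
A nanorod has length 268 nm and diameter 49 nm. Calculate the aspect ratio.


Aspect ratio AR = length / diameter
AR = 268 / 49
AR = 5.47

5.47


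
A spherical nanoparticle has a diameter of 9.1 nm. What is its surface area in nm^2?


Radius r = 9.1/2 = 4.55 nm
Surface area SA = 4 * pi * r^2
SA = 4 * pi * (4.55)^2
SA = 260.16 nm^2

260.16


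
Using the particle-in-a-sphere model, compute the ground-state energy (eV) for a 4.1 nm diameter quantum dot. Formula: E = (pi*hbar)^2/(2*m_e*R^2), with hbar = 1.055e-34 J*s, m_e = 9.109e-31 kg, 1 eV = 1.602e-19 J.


Radius R = 4.1/2 = 2.05 nm = 2.05e-09 m
E = (pi * 1.055e-34)^2 / (2 * 9.109e-31 * (2.05e-09)^2)
E(J) = 1.43482e-20
E = E(J) / 1.602e-19 = 0.0896 eV

0.0896


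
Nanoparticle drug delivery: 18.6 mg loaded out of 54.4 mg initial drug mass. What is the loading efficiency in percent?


Drug loading efficiency = (drug loaded / drug initial) * 100
DLE = 18.6 / 54.4 * 100
DLE = 0.3419 * 100
DLE = 34.19%

34.19


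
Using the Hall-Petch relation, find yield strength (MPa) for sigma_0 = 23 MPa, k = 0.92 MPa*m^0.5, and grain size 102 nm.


d = 102 nm = 1.02e-07 m
sqrt(d) = 0.0003193744
Hall-Petch contribution = k / sqrt(d) = 0.92 / 0.0003193744 = 2880.6 MPa
sigma = sigma_0 + k/sqrt(d) = 23 + 2880.6 = 2903.6 MPa

2903.6


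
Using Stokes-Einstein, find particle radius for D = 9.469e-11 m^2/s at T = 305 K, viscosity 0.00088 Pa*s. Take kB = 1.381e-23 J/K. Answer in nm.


Stokes-Einstein: R = kB*T / (6*pi*eta*D)
R = 1.381e-23 * 305 / (6 * pi * 0.00088 * 9.469e-11)
R = 2.68167e-09 m = 2.68 nm

2.68


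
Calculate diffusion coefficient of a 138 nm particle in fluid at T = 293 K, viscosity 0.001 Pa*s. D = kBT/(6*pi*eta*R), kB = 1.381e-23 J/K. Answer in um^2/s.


Radius R = 138/2 = 69 nm = 6.9e-08 m
D = kB*T / (6*pi*eta*R)
D = 1.381e-23 * 293 / (6 * pi * 0.001 * 6.9e-08)
D = 3.11108e-12 m^2/s = 3.111 um^2/s

3.111


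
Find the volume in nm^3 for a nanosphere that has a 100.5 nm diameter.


Radius r = 100.5/2 = 50.25 nm
Volume V = (4/3) * pi * r^3
V = (4/3) * pi * (50.25)^3
V = 531492.09 nm^3

531492.09


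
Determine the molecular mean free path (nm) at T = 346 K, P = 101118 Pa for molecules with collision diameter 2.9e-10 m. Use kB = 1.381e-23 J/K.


Mean free path: lambda = kB*T / (sqrt(2) * pi * d^2 * P)
lambda = 1.381e-23 * 346 / (sqrt(2) * pi * (2.9e-10)^2 * 101118)
lambda = 1.26468e-07 m
lambda = 126.47 nm

126.47


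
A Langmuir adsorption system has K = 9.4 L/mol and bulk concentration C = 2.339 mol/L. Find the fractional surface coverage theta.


Langmuir isotherm: theta = K*C / (1 + K*C)
K*C = 9.4 * 2.339 = 21.9866
theta = 21.9866 / (1 + 21.9866) = 21.9866 / 22.9866
theta = 0.9565

0.9565


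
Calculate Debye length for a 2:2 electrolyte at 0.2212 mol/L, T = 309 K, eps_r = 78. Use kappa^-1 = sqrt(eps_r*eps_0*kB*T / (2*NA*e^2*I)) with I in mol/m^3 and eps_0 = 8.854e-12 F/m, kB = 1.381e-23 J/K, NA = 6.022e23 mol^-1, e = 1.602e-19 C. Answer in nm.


Ionic strength I = 0.2212 * 2^2 * 1000 = 884.8 mol/m^3
kappa^-1 = sqrt(78 * 8.854e-12 * 1.381e-23 * 309 / (2 * 6.022e23 * (1.602e-19)^2 * 884.8))
kappa^-1 = 0.328 nm

0.328


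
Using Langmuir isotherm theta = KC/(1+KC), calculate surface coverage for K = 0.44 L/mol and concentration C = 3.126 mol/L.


Langmuir isotherm: theta = K*C / (1 + K*C)
K*C = 0.44 * 3.126 = 1.37544
theta = 1.37544 / (1 + 1.37544) = 1.37544 / 2.37544
theta = 0.579

0.579


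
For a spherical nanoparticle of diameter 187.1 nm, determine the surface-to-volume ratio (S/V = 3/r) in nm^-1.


Radius r = 187.1/2 = 93.55 nm
S/V = 3 / r = 3 / 93.55
S/V = 0.0321 nm^-1

0.0321


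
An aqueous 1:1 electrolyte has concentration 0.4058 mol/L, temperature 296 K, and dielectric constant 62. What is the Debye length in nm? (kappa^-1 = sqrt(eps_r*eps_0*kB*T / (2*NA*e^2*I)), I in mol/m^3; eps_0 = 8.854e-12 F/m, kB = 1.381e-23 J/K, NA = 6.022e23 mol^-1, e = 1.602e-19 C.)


Ionic strength I = 0.4058 * 1^2 * 1000 = 405.8 mol/m^3
kappa^-1 = sqrt(62 * 8.854e-12 * 1.381e-23 * 296 / (2 * 6.022e23 * (1.602e-19)^2 * 405.8))
kappa^-1 = 0.423 nm

0.423


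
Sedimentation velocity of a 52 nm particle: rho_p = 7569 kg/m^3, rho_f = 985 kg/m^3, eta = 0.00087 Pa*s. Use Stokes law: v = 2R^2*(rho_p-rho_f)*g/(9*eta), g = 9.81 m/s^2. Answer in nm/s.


Radius R = 52/2 nm = 2.6e-08 m
Density difference = 7569 - 985 = 6584 kg/m^3
v = 2 * R^2 * (rho_p - rho_f) * g / (9 * eta)
v = 2 * (2.6e-08)^2 * 6584 * 9.81 / (9 * 0.00087)
v = 1.11525e-08 m/s = 11.1525 nm/s

11.1525


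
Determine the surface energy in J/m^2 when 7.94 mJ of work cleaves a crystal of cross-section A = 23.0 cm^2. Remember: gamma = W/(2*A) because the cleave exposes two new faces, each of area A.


Convert: A = 23.0 cm^2 = 0.0023 m^2, W = 7.94 mJ = 0.00794 J
Cleaving exposes two faces of area A, so total new surface = 2*A and gamma = W / (2*A)
gamma = 0.00794 / (2 * 0.0023)
gamma = 1.726 J/m^2

1.726


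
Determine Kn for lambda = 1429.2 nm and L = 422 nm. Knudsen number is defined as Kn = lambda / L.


Knudsen number Kn = lambda / L
Kn = 1429.2 / 422
Kn = 3.3867

3.3867


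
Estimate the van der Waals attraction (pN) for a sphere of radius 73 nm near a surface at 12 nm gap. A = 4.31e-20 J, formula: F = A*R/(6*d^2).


Convert to SI: R = 73 nm = 7.3e-08 m, d = 12 nm = 1.2e-08 m
F = A * R / (6 * d^2)
F = 4.31e-20 * 7.3e-08 / (6 * (1.2e-08)^2)
F = 3.64155e-12 N = 3.642 pN

3.642


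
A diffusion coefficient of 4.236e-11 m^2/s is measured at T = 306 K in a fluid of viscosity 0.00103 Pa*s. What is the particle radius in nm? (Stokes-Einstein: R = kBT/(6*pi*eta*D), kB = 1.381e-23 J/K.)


Stokes-Einstein: R = kB*T / (6*pi*eta*D)
R = 1.381e-23 * 306 / (6 * pi * 0.00103 * 4.236e-11)
R = 5.13832e-09 m = 5.14 nm

5.14


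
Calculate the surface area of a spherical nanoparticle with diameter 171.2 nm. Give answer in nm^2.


Radius r = 171.2/2 = 85.6 nm
Surface area SA = 4 * pi * r^2
SA = 4 * pi * (85.6)^2
SA = 92078.32 nm^2

92078.32


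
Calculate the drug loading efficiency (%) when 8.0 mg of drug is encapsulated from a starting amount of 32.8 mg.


Drug loading efficiency = (drug loaded / drug initial) * 100
DLE = 8.0 / 32.8 * 100
DLE = 0.2439 * 100
DLE = 24.39%

24.39


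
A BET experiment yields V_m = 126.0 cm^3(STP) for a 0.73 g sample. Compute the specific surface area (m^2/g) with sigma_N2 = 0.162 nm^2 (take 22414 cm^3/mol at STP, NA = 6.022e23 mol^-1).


Number of moles in monolayer = V_m / 22414 = 126.0 / 22414 = 0.00562149
Number of molecules = moles * NA = 0.00562149 * 6.022e23
SA = molecules * sigma / mass
SA = (126.0 / 22414) * 6.022e23 * 0.162e-18 / 0.73
SA = 751.2 m^2/g

751.2


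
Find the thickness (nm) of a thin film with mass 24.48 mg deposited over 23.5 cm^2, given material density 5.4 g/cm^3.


Convert: m = 24.48 mg = 2.4480e-05 kg, A = 23.5 cm^2 = 2.3500e-03 m^2, rho = 5.4 g/cm^3 = 5400 kg/m^3
t = m / (A * rho)
t = 2.4480e-05 / (2.3500e-03 * 5400)
t = 1.9291e-06 m = 1929.1 nm

1929.1


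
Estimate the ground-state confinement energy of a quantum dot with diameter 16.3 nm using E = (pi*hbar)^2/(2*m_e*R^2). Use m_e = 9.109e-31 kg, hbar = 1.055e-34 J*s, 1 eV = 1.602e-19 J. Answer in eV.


Radius R = 16.3/2 = 8.15 nm = 8.15e-09 m
E = (pi * 1.055e-34)^2 / (2 * 9.109e-31 * (8.15e-09)^2)
E(J) = 9.07797e-22
E = E(J) / 1.602e-19 = 0.0057 eV

0.0057


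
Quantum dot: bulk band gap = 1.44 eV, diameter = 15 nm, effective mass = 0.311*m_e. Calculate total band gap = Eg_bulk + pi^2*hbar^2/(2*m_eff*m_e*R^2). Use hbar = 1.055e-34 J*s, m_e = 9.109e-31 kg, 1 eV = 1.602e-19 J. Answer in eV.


Radius R = 15/2 nm = 7.5e-09 m
Confinement energy dE = pi^2 * hbar^2 / (2 * m_eff * m_e * R^2)
dE = pi^2 * (1.055e-34)^2 / (2 * 0.311 * 9.109e-31 * (7.5e-09)^2) J, divided by 1.602e-19 J/eV
dE = 0.0215 eV
Total band gap = E_g(bulk) + dE = 1.44 + 0.0215 = 1.4615 eV

1.4615


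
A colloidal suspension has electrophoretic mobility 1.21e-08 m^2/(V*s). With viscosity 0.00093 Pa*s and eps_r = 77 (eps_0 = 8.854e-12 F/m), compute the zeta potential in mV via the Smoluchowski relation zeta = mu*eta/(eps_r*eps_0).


Smoluchowski equation: zeta = mu * eta / (eps_r * eps_0)
zeta = 1.21e-08 * 0.00093 / (77 * 8.854e-12)
zeta = 0.016506 V = 16.51 mV

16.51


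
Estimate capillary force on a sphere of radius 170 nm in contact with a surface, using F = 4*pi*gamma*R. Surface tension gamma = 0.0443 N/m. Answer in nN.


Convert radius: R = 170 nm = 1.7e-07 m
F = 4 * pi * gamma * R
F = 4 * pi * 0.0443 * 1.7e-07
F = 9.46373e-08 N = 94.6373 nN

94.6373


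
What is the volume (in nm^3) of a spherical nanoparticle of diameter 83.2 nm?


Radius r = 83.2/2 = 41.6 nm
Volume V = (4/3) * pi * r^3
V = (4/3) * pi * (41.6)^3
V = 301556.44 nm^3

301556.44


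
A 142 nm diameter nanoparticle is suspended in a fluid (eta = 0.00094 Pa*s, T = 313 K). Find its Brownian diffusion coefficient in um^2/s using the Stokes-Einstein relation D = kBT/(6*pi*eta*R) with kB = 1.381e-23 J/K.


Radius R = 142/2 = 71 nm = 7.1e-08 m
D = kB*T / (6*pi*eta*R)
D = 1.381e-23 * 313 / (6 * pi * 0.00094 * 7.1e-08)
D = 3.43598e-12 m^2/s = 3.436 um^2/s

3.436


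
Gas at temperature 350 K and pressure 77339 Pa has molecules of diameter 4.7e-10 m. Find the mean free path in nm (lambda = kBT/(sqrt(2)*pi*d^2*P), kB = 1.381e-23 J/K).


Mean free path: lambda = kB*T / (sqrt(2) * pi * d^2 * P)
lambda = 1.381e-23 * 350 / (sqrt(2) * pi * (4.7e-10)^2 * 77339)
lambda = 6.36799e-08 m
lambda = 63.68 nm

63.68


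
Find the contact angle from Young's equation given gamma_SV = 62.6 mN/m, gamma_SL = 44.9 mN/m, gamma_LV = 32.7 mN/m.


cos(theta) = (gamma_SV - gamma_SL) / gamma_LV
cos(theta) = (62.6 - 44.9) / 32.7
cos(theta) = 0.541284
theta = arccos(0.541284) = 57.23 degrees

57.23


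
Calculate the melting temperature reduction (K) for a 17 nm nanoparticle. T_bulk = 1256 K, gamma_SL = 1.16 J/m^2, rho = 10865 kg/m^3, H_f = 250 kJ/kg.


Radius R = 17/2 = 8.5 nm = 8.5e-09 m
Convert H_f = 250 kJ/kg = 250000 J/kg
dT = 2 * gamma_SL * T_bulk / (rho * H_f * R)
dT = 2 * 1.16 * 1256 / (10865 * 250000 * 8.5e-09)
dT = 126.2 K

126.2


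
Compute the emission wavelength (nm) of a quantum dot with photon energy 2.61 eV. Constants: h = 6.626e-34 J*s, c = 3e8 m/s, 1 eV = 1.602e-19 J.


Convert energy: E = 2.61 eV = 2.61 * 1.602e-19 = 4.18122e-19 J
lambda = h*c / E = 6.626e-34 * 3e8 / 4.18122e-19
lambda = 4.75411e-07 m = 475.4 nm

475.4


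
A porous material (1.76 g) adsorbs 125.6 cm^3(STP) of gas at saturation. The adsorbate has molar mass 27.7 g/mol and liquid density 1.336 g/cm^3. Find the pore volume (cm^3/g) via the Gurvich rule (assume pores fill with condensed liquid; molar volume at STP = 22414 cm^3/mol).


Moles adsorbed n = V_ads / 22414 = 125.6 / 22414 = 5.603641e-03 mol
Liquid volume V_liq = n * M / rho_liq = 5.603641e-03 * 27.7 / 1.336 = 0.11618 cm^3
Specific pore volume V_pore = V_liq / m_sample = 0.11618 / 1.76
V_pore = 0.066 cm^3/g

0.066


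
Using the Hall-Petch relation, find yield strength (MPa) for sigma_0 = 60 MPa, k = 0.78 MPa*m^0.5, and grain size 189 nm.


d = 189 nm = 1.89e-07 m
sqrt(d) = 0.0004347413
Hall-Petch contribution = k / sqrt(d) = 0.78 / 0.0004347413 = 1794.2 MPa
sigma = sigma_0 + k/sqrt(d) = 60 + 1794.2 = 1854.2 MPa

1854.2


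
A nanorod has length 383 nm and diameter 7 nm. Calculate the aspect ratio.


Aspect ratio AR = length / diameter
AR = 383 / 7
AR = 54.71

54.71


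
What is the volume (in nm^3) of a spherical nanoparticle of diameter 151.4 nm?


Radius r = 151.4/2 = 75.7 nm
Volume V = (4/3) * pi * r^3
V = (4/3) * pi * (75.7)^3
V = 1817089.2 nm^3

1817089.2


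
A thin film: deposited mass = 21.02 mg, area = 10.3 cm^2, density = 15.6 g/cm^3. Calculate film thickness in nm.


Convert: m = 21.02 mg = 2.1020e-05 kg, A = 10.3 cm^2 = 1.0300e-03 m^2, rho = 15.6 g/cm^3 = 15600 kg/m^3
t = m / (A * rho)
t = 2.1020e-05 / (1.0300e-03 * 15600)
t = 1.3082e-06 m = 1308.2 nm

1308.2


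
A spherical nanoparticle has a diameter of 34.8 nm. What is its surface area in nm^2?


Radius r = 34.8/2 = 17.4 nm
Surface area SA = 4 * pi * r^2
SA = 4 * pi * (17.4)^2
SA = 3804.59 nm^2

3804.59


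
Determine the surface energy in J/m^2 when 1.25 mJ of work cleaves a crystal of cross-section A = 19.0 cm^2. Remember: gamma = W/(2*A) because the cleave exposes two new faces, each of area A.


Convert: A = 19.0 cm^2 = 0.0019 m^2, W = 1.25 mJ = 0.00125 J
Cleaving exposes two faces of area A, so total new surface = 2*A and gamma = W / (2*A)
gamma = 0.00125 / (2 * 0.0019)
gamma = 0.329 J/m^2

0.329


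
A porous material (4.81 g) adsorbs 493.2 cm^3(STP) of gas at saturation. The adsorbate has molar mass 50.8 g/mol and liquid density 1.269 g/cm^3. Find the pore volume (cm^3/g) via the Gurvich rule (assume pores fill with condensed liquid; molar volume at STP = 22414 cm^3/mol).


Moles adsorbed n = V_ads / 22414 = 493.2 / 22414 = 2.200410e-02 mol
Liquid volume V_liq = n * M / rho_liq = 2.200410e-02 * 50.8 / 1.269 = 0.88086 cm^3
Specific pore volume V_pore = V_liq / m_sample = 0.88086 / 4.81
V_pore = 0.1831 cm^3/g

0.1831


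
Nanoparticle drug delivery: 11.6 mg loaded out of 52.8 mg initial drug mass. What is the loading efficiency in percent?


Drug loading efficiency = (drug loaded / drug initial) * 100
DLE = 11.6 / 52.8 * 100
DLE = 0.2197 * 100
DLE = 21.97%

21.97


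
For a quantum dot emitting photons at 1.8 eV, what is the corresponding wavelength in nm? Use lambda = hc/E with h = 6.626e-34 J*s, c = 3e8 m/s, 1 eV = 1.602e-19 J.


Convert energy: E = 1.8 eV = 1.8 * 1.602e-19 = 2.8836e-19 J
lambda = h*c / E = 6.626e-34 * 3e8 / 2.8836e-19
lambda = 6.89347e-07 m = 689.3 nm

689.3


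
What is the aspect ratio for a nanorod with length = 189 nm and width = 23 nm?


Aspect ratio AR = length / diameter
AR = 189 / 23
AR = 8.22

8.22


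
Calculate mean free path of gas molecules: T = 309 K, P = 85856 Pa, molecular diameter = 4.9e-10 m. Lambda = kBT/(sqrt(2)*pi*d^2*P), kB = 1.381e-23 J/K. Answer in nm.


Mean free path: lambda = kB*T / (sqrt(2) * pi * d^2 * P)
lambda = 1.381e-23 * 309 / (sqrt(2) * pi * (4.9e-10)^2 * 85856)
lambda = 4.65934e-08 m
lambda = 46.59 nm

46.59


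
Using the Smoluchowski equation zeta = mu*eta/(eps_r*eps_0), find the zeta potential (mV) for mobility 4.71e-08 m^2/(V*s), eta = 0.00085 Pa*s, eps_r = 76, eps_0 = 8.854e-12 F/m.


Smoluchowski equation: zeta = mu * eta / (eps_r * eps_0)
zeta = 4.71e-08 * 0.00085 / (76 * 8.854e-12)
zeta = 0.059496 V = 59.5 mV

59.5


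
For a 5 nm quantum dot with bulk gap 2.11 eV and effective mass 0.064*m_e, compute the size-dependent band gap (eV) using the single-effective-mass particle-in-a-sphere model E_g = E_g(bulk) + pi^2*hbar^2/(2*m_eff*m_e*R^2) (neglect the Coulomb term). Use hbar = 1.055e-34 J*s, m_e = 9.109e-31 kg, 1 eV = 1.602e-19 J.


Radius R = 5/2 nm = 2.5e-09 m
Confinement energy dE = pi^2 * hbar^2 / (2 * m_eff * m_e * R^2)
dE = pi^2 * (1.055e-34)^2 / (2 * 0.064 * 9.109e-31 * (2.5e-09)^2) J, divided by 1.602e-19 J/eV
dE = 0.941 eV
Total band gap = E_g(bulk) + dE = 2.11 + 0.941 = 3.051 eV

3.051


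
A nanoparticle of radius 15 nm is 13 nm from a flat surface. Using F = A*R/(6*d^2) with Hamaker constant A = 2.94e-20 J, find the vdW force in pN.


Convert to SI: R = 15 nm = 1.5e-08 m, d = 13 nm = 1.3e-08 m
F = A * R / (6 * d^2)
F = 2.94e-20 * 1.5e-08 / (6 * (1.3e-08)^2)
F = 4.34911e-13 N = 0.435 pN

0.435


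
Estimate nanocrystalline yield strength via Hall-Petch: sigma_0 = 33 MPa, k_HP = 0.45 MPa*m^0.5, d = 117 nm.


d = 117 nm = 1.17e-07 m
sqrt(d) = 0.0003420526
Hall-Petch contribution = k / sqrt(d) = 0.45 / 0.0003420526 = 1315.6 MPa
sigma = sigma_0 + k/sqrt(d) = 33 + 1315.6 = 1348.6 MPa

1348.6


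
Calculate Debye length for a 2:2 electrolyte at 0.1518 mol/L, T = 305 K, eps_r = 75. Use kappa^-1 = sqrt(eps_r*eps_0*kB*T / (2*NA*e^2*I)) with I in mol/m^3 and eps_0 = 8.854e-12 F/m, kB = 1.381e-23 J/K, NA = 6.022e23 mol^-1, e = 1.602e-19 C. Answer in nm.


Ionic strength I = 0.1518 * 2^2 * 1000 = 607.2 mol/m^3
kappa^-1 = sqrt(75 * 8.854e-12 * 1.381e-23 * 305 / (2 * 6.022e23 * (1.602e-19)^2 * 607.2))
kappa^-1 = 0.386 nm

0.386


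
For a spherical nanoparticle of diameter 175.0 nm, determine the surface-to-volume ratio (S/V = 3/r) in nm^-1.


Radius r = 175.0/2 = 87.5 nm
S/V = 3 / r = 3 / 87.5
S/V = 0.0343 nm^-1

0.0343


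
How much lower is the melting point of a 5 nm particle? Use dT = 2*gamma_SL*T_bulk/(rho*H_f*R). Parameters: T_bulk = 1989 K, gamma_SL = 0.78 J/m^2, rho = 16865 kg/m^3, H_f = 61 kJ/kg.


Radius R = 5/2 = 2.5 nm = 2.5e-09 m
Convert H_f = 61 kJ/kg = 61000 J/kg
dT = 2 * gamma_SL * T_bulk / (rho * H_f * R)
dT = 2 * 0.78 * 1989 / (16865 * 61000 * 2.5e-09)
dT = 1206.4 K

1206.4


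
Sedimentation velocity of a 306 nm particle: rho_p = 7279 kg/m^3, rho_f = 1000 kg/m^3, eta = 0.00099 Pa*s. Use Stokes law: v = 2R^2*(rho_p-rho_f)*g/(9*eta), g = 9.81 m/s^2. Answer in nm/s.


Radius R = 306/2 nm = 1.53e-07 m
Density difference = 7279 - 1000 = 6279 kg/m^3
v = 2 * R^2 * (rho_p - rho_f) * g / (9 * eta)
v = 2 * (1.53e-07)^2 * 6279 * 9.81 / (9 * 0.00099)
v = 3.23664e-07 m/s = 323.6642 nm/s

323.6642


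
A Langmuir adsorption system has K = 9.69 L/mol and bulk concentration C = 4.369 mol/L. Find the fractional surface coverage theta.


Langmuir isotherm: theta = K*C / (1 + K*C)
K*C = 9.69 * 4.369 = 42.33561
theta = 42.33561 / (1 + 42.33561) = 42.33561 / 43.33561
theta = 0.9769

0.9769


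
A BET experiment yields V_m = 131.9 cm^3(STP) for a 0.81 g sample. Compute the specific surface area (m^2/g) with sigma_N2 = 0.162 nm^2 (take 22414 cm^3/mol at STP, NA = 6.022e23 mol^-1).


Number of moles in monolayer = V_m / 22414 = 131.9 / 22414 = 0.00588471
Number of molecules = moles * NA = 0.00588471 * 6.022e23
SA = molecules * sigma / mass
SA = (131.9 / 22414) * 6.022e23 * 0.162e-18 / 0.81
SA = 708.8 m^2/g

708.8


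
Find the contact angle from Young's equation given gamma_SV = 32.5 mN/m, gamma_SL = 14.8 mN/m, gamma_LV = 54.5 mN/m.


cos(theta) = (gamma_SV - gamma_SL) / gamma_LV
cos(theta) = (32.5 - 14.8) / 54.5
cos(theta) = 0.324771
theta = arccos(0.324771) = 71.05 degrees

71.05


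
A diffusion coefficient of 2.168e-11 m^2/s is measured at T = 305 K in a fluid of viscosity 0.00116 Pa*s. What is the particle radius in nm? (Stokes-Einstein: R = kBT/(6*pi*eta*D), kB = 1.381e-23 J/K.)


Stokes-Einstein: R = kB*T / (6*pi*eta*D)
R = 1.381e-23 * 305 / (6 * pi * 0.00116 * 2.168e-11)
R = 8.88536e-09 m = 8.89 nm

8.89
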